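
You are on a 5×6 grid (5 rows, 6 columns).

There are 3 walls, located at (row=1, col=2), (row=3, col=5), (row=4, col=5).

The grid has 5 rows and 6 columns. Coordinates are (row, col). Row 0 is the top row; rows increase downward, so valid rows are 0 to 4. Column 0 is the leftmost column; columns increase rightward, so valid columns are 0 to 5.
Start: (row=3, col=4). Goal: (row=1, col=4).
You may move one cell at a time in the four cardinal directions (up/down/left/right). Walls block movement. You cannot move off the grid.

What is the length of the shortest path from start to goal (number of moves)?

BFS from (row=3, col=4) until reaching (row=1, col=4):
  Distance 0: (row=3, col=4)
  Distance 1: (row=2, col=4), (row=3, col=3), (row=4, col=4)
  Distance 2: (row=1, col=4), (row=2, col=3), (row=2, col=5), (row=3, col=2), (row=4, col=3)  <- goal reached here
One shortest path (2 moves): (row=3, col=4) -> (row=2, col=4) -> (row=1, col=4)

Answer: Shortest path length: 2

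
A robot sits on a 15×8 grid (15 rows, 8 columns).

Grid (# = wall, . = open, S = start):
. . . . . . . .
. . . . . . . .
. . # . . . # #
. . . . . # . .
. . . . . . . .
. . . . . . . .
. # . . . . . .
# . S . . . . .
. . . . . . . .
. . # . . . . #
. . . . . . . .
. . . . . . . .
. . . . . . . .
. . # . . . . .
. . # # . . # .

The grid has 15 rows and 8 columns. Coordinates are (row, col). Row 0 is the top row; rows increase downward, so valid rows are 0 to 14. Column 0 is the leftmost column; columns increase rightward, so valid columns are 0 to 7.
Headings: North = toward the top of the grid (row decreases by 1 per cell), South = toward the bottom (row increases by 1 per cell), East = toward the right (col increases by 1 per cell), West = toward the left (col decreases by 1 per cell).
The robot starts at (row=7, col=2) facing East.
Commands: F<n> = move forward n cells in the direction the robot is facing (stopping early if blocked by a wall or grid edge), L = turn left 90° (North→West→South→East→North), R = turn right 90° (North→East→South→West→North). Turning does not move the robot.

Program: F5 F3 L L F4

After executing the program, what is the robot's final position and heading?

Answer: Final position: (row=7, col=3), facing West

Derivation:
Start: (row=7, col=2), facing East
  F5: move forward 5, now at (row=7, col=7)
  F3: move forward 0/3 (blocked), now at (row=7, col=7)
  L: turn left, now facing North
  L: turn left, now facing West
  F4: move forward 4, now at (row=7, col=3)
Final: (row=7, col=3), facing West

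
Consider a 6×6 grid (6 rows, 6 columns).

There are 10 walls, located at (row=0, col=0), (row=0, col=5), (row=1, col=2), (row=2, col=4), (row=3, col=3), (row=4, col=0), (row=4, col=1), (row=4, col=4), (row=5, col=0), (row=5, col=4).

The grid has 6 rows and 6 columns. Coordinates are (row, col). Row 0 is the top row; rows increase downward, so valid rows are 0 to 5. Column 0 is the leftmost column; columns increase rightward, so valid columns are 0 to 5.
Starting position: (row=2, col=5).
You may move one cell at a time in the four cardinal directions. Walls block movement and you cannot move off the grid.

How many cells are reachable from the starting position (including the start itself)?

Answer: Reachable cells: 26

Derivation:
BFS flood-fill from (row=2, col=5):
  Distance 0: (row=2, col=5)
  Distance 1: (row=1, col=5), (row=3, col=5)
  Distance 2: (row=1, col=4), (row=3, col=4), (row=4, col=5)
  Distance 3: (row=0, col=4), (row=1, col=3), (row=5, col=5)
  Distance 4: (row=0, col=3), (row=2, col=3)
  Distance 5: (row=0, col=2), (row=2, col=2)
  Distance 6: (row=0, col=1), (row=2, col=1), (row=3, col=2)
  Distance 7: (row=1, col=1), (row=2, col=0), (row=3, col=1), (row=4, col=2)
  Distance 8: (row=1, col=0), (row=3, col=0), (row=4, col=3), (row=5, col=2)
  Distance 9: (row=5, col=1), (row=5, col=3)
Total reachable: 26 (grid has 26 open cells total)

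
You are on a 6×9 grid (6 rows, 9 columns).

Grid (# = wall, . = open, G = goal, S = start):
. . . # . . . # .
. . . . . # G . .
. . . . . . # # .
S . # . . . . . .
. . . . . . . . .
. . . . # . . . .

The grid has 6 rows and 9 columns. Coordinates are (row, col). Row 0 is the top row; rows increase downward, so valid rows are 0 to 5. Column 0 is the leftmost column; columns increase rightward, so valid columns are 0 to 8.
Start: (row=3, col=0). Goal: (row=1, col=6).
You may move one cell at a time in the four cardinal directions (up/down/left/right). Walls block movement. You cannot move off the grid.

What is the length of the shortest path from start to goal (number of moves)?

Answer: Shortest path length: 10

Derivation:
BFS from (row=3, col=0) until reaching (row=1, col=6):
  Distance 0: (row=3, col=0)
  Distance 1: (row=2, col=0), (row=3, col=1), (row=4, col=0)
  Distance 2: (row=1, col=0), (row=2, col=1), (row=4, col=1), (row=5, col=0)
  Distance 3: (row=0, col=0), (row=1, col=1), (row=2, col=2), (row=4, col=2), (row=5, col=1)
  Distance 4: (row=0, col=1), (row=1, col=2), (row=2, col=3), (row=4, col=3), (row=5, col=2)
  Distance 5: (row=0, col=2), (row=1, col=3), (row=2, col=4), (row=3, col=3), (row=4, col=4), (row=5, col=3)
  Distance 6: (row=1, col=4), (row=2, col=5), (row=3, col=4), (row=4, col=5)
  Distance 7: (row=0, col=4), (row=3, col=5), (row=4, col=6), (row=5, col=5)
  Distance 8: (row=0, col=5), (row=3, col=6), (row=4, col=7), (row=5, col=6)
  Distance 9: (row=0, col=6), (row=3, col=7), (row=4, col=8), (row=5, col=7)
  Distance 10: (row=1, col=6), (row=3, col=8), (row=5, col=8)  <- goal reached here
One shortest path (10 moves): (row=3, col=0) -> (row=3, col=1) -> (row=2, col=1) -> (row=2, col=2) -> (row=2, col=3) -> (row=2, col=4) -> (row=1, col=4) -> (row=0, col=4) -> (row=0, col=5) -> (row=0, col=6) -> (row=1, col=6)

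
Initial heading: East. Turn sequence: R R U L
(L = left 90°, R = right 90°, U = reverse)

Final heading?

Start: East
  R (right (90° clockwise)) -> South
  R (right (90° clockwise)) -> West
  U (U-turn (180°)) -> East
  L (left (90° counter-clockwise)) -> North
Final: North

Answer: Final heading: North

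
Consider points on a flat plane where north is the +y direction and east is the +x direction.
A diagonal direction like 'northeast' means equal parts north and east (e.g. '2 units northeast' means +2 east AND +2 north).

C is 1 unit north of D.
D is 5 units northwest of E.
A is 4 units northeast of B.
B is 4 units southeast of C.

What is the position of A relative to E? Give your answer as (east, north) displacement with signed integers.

Place E at the origin (east=0, north=0).
  D is 5 units northwest of E: delta (east=-5, north=+5); D at (east=-5, north=5).
  C is 1 unit north of D: delta (east=+0, north=+1); C at (east=-5, north=6).
  B is 4 units southeast of C: delta (east=+4, north=-4); B at (east=-1, north=2).
  A is 4 units northeast of B: delta (east=+4, north=+4); A at (east=3, north=6).
Therefore A relative to E: (east=3, north=6).

Answer: A is at (east=3, north=6) relative to E.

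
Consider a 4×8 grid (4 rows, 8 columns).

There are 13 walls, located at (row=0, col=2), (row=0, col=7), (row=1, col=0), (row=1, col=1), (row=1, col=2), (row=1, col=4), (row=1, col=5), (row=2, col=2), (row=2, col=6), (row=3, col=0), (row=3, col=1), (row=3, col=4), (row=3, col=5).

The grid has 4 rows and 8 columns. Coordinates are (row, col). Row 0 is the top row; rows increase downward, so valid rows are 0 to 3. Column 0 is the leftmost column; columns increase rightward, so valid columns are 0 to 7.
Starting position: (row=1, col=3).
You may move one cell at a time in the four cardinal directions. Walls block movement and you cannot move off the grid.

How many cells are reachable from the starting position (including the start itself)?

Answer: Reachable cells: 15

Derivation:
BFS flood-fill from (row=1, col=3):
  Distance 0: (row=1, col=3)
  Distance 1: (row=0, col=3), (row=2, col=3)
  Distance 2: (row=0, col=4), (row=2, col=4), (row=3, col=3)
  Distance 3: (row=0, col=5), (row=2, col=5), (row=3, col=2)
  Distance 4: (row=0, col=6)
  Distance 5: (row=1, col=6)
  Distance 6: (row=1, col=7)
  Distance 7: (row=2, col=7)
  Distance 8: (row=3, col=7)
  Distance 9: (row=3, col=6)
Total reachable: 15 (grid has 19 open cells total)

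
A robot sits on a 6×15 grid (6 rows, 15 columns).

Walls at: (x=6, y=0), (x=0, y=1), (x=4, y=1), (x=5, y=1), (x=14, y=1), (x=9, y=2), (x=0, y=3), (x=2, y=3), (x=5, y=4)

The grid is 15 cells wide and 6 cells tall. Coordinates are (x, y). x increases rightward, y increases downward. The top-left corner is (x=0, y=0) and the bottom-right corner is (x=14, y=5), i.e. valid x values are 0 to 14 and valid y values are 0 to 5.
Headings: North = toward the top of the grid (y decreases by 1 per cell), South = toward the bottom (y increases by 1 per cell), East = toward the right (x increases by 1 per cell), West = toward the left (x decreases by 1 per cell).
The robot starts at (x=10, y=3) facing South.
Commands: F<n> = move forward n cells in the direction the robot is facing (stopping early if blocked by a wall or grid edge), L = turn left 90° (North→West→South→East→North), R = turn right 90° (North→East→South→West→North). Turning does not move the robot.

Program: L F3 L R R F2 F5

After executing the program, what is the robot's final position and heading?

Answer: Final position: (x=13, y=5), facing South

Derivation:
Start: (x=10, y=3), facing South
  L: turn left, now facing East
  F3: move forward 3, now at (x=13, y=3)
  L: turn left, now facing North
  R: turn right, now facing East
  R: turn right, now facing South
  F2: move forward 2, now at (x=13, y=5)
  F5: move forward 0/5 (blocked), now at (x=13, y=5)
Final: (x=13, y=5), facing South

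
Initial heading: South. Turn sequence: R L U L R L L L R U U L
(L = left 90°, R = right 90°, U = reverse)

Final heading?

Start: South
  R (right (90° clockwise)) -> West
  L (left (90° counter-clockwise)) -> South
  U (U-turn (180°)) -> North
  L (left (90° counter-clockwise)) -> West
  R (right (90° clockwise)) -> North
  L (left (90° counter-clockwise)) -> West
  L (left (90° counter-clockwise)) -> South
  L (left (90° counter-clockwise)) -> East
  R (right (90° clockwise)) -> South
  U (U-turn (180°)) -> North
  U (U-turn (180°)) -> South
  L (left (90° counter-clockwise)) -> East
Final: East

Answer: Final heading: East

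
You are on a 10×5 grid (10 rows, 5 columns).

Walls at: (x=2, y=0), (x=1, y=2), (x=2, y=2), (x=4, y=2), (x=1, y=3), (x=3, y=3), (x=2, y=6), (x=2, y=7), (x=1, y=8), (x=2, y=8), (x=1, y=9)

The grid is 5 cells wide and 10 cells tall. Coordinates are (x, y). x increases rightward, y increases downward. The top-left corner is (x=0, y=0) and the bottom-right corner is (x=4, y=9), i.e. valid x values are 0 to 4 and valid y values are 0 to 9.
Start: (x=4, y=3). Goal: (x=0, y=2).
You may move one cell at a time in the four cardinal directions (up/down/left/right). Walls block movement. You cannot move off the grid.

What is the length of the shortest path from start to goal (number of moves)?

Answer: Shortest path length: 7

Derivation:
BFS from (x=4, y=3) until reaching (x=0, y=2):
  Distance 0: (x=4, y=3)
  Distance 1: (x=4, y=4)
  Distance 2: (x=3, y=4), (x=4, y=5)
  Distance 3: (x=2, y=4), (x=3, y=5), (x=4, y=6)
  Distance 4: (x=2, y=3), (x=1, y=4), (x=2, y=5), (x=3, y=6), (x=4, y=7)
  Distance 5: (x=0, y=4), (x=1, y=5), (x=3, y=7), (x=4, y=8)
  Distance 6: (x=0, y=3), (x=0, y=5), (x=1, y=6), (x=3, y=8), (x=4, y=9)
  Distance 7: (x=0, y=2), (x=0, y=6), (x=1, y=7), (x=3, y=9)  <- goal reached here
One shortest path (7 moves): (x=4, y=3) -> (x=4, y=4) -> (x=3, y=4) -> (x=2, y=4) -> (x=1, y=4) -> (x=0, y=4) -> (x=0, y=3) -> (x=0, y=2)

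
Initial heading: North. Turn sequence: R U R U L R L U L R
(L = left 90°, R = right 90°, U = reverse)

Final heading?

Answer: Final heading: West

Derivation:
Start: North
  R (right (90° clockwise)) -> East
  U (U-turn (180°)) -> West
  R (right (90° clockwise)) -> North
  U (U-turn (180°)) -> South
  L (left (90° counter-clockwise)) -> East
  R (right (90° clockwise)) -> South
  L (left (90° counter-clockwise)) -> East
  U (U-turn (180°)) -> West
  L (left (90° counter-clockwise)) -> South
  R (right (90° clockwise)) -> West
Final: West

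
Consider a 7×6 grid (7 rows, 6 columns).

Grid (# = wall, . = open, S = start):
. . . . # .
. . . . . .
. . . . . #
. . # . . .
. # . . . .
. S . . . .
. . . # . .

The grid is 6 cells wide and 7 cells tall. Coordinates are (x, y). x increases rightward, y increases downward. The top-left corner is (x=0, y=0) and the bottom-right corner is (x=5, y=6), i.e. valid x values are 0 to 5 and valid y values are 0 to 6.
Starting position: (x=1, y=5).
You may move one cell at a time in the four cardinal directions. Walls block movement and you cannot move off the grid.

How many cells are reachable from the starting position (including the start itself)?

BFS flood-fill from (x=1, y=5):
  Distance 0: (x=1, y=5)
  Distance 1: (x=0, y=5), (x=2, y=5), (x=1, y=6)
  Distance 2: (x=0, y=4), (x=2, y=4), (x=3, y=5), (x=0, y=6), (x=2, y=6)
  Distance 3: (x=0, y=3), (x=3, y=4), (x=4, y=5)
  Distance 4: (x=0, y=2), (x=1, y=3), (x=3, y=3), (x=4, y=4), (x=5, y=5), (x=4, y=6)
  Distance 5: (x=0, y=1), (x=1, y=2), (x=3, y=2), (x=4, y=3), (x=5, y=4), (x=5, y=6)
  Distance 6: (x=0, y=0), (x=1, y=1), (x=3, y=1), (x=2, y=2), (x=4, y=2), (x=5, y=3)
  Distance 7: (x=1, y=0), (x=3, y=0), (x=2, y=1), (x=4, y=1)
  Distance 8: (x=2, y=0), (x=5, y=1)
  Distance 9: (x=5, y=0)
Total reachable: 37 (grid has 37 open cells total)

Answer: Reachable cells: 37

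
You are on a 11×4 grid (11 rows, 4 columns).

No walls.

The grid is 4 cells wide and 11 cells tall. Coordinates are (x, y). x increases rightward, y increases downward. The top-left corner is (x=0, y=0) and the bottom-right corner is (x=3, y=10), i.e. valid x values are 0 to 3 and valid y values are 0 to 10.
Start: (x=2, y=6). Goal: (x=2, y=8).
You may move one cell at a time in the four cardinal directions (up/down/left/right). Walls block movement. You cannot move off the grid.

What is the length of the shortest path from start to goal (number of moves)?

BFS from (x=2, y=6) until reaching (x=2, y=8):
  Distance 0: (x=2, y=6)
  Distance 1: (x=2, y=5), (x=1, y=6), (x=3, y=6), (x=2, y=7)
  Distance 2: (x=2, y=4), (x=1, y=5), (x=3, y=5), (x=0, y=6), (x=1, y=7), (x=3, y=7), (x=2, y=8)  <- goal reached here
One shortest path (2 moves): (x=2, y=6) -> (x=2, y=7) -> (x=2, y=8)

Answer: Shortest path length: 2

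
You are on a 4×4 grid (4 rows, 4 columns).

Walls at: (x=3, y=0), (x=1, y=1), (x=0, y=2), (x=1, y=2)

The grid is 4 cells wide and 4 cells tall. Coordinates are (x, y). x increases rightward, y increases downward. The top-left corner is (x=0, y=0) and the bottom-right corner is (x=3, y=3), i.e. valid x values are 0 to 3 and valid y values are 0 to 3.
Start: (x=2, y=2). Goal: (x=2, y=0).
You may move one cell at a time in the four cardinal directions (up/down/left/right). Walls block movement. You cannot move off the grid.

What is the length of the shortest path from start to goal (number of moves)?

BFS from (x=2, y=2) until reaching (x=2, y=0):
  Distance 0: (x=2, y=2)
  Distance 1: (x=2, y=1), (x=3, y=2), (x=2, y=3)
  Distance 2: (x=2, y=0), (x=3, y=1), (x=1, y=3), (x=3, y=3)  <- goal reached here
One shortest path (2 moves): (x=2, y=2) -> (x=2, y=1) -> (x=2, y=0)

Answer: Shortest path length: 2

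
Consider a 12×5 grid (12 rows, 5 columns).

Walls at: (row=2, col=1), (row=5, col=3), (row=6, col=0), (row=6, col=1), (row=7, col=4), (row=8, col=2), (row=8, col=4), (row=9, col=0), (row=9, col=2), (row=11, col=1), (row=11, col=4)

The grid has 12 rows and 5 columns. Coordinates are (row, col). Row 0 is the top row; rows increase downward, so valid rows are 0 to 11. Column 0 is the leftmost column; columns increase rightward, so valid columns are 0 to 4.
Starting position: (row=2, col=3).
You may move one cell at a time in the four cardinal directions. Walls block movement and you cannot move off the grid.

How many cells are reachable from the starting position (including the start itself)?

BFS flood-fill from (row=2, col=3):
  Distance 0: (row=2, col=3)
  Distance 1: (row=1, col=3), (row=2, col=2), (row=2, col=4), (row=3, col=3)
  Distance 2: (row=0, col=3), (row=1, col=2), (row=1, col=4), (row=3, col=2), (row=3, col=4), (row=4, col=3)
  Distance 3: (row=0, col=2), (row=0, col=4), (row=1, col=1), (row=3, col=1), (row=4, col=2), (row=4, col=4)
  Distance 4: (row=0, col=1), (row=1, col=0), (row=3, col=0), (row=4, col=1), (row=5, col=2), (row=5, col=4)
  Distance 5: (row=0, col=0), (row=2, col=0), (row=4, col=0), (row=5, col=1), (row=6, col=2), (row=6, col=4)
  Distance 6: (row=5, col=0), (row=6, col=3), (row=7, col=2)
  Distance 7: (row=7, col=1), (row=7, col=3)
  Distance 8: (row=7, col=0), (row=8, col=1), (row=8, col=3)
  Distance 9: (row=8, col=0), (row=9, col=1), (row=9, col=3)
  Distance 10: (row=9, col=4), (row=10, col=1), (row=10, col=3)
  Distance 11: (row=10, col=0), (row=10, col=2), (row=10, col=4), (row=11, col=3)
  Distance 12: (row=11, col=0), (row=11, col=2)
Total reachable: 49 (grid has 49 open cells total)

Answer: Reachable cells: 49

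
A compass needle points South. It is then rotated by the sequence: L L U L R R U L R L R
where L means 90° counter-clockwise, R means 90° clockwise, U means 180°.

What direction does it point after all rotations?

Start: South
  L (left (90° counter-clockwise)) -> East
  L (left (90° counter-clockwise)) -> North
  U (U-turn (180°)) -> South
  L (left (90° counter-clockwise)) -> East
  R (right (90° clockwise)) -> South
  R (right (90° clockwise)) -> West
  U (U-turn (180°)) -> East
  L (left (90° counter-clockwise)) -> North
  R (right (90° clockwise)) -> East
  L (left (90° counter-clockwise)) -> North
  R (right (90° clockwise)) -> East
Final: East

Answer: Final heading: East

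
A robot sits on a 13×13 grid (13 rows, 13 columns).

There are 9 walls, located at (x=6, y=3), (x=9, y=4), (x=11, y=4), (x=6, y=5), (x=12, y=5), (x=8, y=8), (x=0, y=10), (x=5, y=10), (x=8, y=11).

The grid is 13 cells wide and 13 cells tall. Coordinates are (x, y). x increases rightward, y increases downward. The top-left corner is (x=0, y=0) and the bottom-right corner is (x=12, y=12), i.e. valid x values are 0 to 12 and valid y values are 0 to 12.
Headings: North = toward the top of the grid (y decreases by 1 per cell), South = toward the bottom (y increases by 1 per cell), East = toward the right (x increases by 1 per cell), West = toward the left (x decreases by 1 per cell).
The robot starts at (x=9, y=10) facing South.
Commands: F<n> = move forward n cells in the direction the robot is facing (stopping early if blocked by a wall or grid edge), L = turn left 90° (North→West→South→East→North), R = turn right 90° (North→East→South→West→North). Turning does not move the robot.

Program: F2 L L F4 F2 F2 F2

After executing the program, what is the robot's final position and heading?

Start: (x=9, y=10), facing South
  F2: move forward 2, now at (x=9, y=12)
  L: turn left, now facing East
  L: turn left, now facing North
  F4: move forward 4, now at (x=9, y=8)
  F2: move forward 2, now at (x=9, y=6)
  F2: move forward 1/2 (blocked), now at (x=9, y=5)
  F2: move forward 0/2 (blocked), now at (x=9, y=5)
Final: (x=9, y=5), facing North

Answer: Final position: (x=9, y=5), facing North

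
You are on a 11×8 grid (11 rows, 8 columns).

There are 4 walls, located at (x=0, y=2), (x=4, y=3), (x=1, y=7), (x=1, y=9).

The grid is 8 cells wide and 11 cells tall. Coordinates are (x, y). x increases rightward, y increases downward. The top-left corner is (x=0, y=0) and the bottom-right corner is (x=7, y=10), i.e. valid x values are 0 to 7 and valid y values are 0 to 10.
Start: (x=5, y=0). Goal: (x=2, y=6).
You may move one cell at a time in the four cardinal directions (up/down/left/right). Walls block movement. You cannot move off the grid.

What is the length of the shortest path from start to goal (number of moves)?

Answer: Shortest path length: 9

Derivation:
BFS from (x=5, y=0) until reaching (x=2, y=6):
  Distance 0: (x=5, y=0)
  Distance 1: (x=4, y=0), (x=6, y=0), (x=5, y=1)
  Distance 2: (x=3, y=0), (x=7, y=0), (x=4, y=1), (x=6, y=1), (x=5, y=2)
  Distance 3: (x=2, y=0), (x=3, y=1), (x=7, y=1), (x=4, y=2), (x=6, y=2), (x=5, y=3)
  Distance 4: (x=1, y=0), (x=2, y=1), (x=3, y=2), (x=7, y=2), (x=6, y=3), (x=5, y=4)
  Distance 5: (x=0, y=0), (x=1, y=1), (x=2, y=2), (x=3, y=3), (x=7, y=3), (x=4, y=4), (x=6, y=4), (x=5, y=5)
  Distance 6: (x=0, y=1), (x=1, y=2), (x=2, y=3), (x=3, y=4), (x=7, y=4), (x=4, y=5), (x=6, y=5), (x=5, y=6)
  Distance 7: (x=1, y=3), (x=2, y=4), (x=3, y=5), (x=7, y=5), (x=4, y=6), (x=6, y=6), (x=5, y=7)
  Distance 8: (x=0, y=3), (x=1, y=4), (x=2, y=5), (x=3, y=6), (x=7, y=6), (x=4, y=7), (x=6, y=7), (x=5, y=8)
  Distance 9: (x=0, y=4), (x=1, y=5), (x=2, y=6), (x=3, y=7), (x=7, y=7), (x=4, y=8), (x=6, y=8), (x=5, y=9)  <- goal reached here
One shortest path (9 moves): (x=5, y=0) -> (x=4, y=0) -> (x=3, y=0) -> (x=2, y=0) -> (x=2, y=1) -> (x=2, y=2) -> (x=2, y=3) -> (x=2, y=4) -> (x=2, y=5) -> (x=2, y=6)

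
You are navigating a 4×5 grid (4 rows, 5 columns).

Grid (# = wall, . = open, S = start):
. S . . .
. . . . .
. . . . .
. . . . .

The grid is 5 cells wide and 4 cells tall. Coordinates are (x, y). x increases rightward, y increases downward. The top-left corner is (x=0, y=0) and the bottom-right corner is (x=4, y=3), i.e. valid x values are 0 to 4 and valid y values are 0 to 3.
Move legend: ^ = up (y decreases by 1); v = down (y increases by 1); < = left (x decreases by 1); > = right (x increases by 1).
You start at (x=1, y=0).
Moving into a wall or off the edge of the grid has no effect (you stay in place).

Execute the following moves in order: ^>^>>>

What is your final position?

Start: (x=1, y=0)
  ^ (up): blocked, stay at (x=1, y=0)
  > (right): (x=1, y=0) -> (x=2, y=0)
  ^ (up): blocked, stay at (x=2, y=0)
  > (right): (x=2, y=0) -> (x=3, y=0)
  > (right): (x=3, y=0) -> (x=4, y=0)
  > (right): blocked, stay at (x=4, y=0)
Final: (x=4, y=0)

Answer: Final position: (x=4, y=0)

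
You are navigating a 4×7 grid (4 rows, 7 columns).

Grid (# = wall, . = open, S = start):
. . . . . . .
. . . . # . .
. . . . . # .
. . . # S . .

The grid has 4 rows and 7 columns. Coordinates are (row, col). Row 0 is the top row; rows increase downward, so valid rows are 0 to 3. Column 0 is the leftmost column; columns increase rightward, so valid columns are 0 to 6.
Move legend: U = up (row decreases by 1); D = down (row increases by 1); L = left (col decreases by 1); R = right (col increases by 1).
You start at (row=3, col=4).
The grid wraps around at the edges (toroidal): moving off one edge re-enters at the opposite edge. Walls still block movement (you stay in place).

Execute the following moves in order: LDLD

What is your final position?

Start: (row=3, col=4)
  L (left): blocked, stay at (row=3, col=4)
  D (down): (row=3, col=4) -> (row=0, col=4)
  L (left): (row=0, col=4) -> (row=0, col=3)
  D (down): (row=0, col=3) -> (row=1, col=3)
Final: (row=1, col=3)

Answer: Final position: (row=1, col=3)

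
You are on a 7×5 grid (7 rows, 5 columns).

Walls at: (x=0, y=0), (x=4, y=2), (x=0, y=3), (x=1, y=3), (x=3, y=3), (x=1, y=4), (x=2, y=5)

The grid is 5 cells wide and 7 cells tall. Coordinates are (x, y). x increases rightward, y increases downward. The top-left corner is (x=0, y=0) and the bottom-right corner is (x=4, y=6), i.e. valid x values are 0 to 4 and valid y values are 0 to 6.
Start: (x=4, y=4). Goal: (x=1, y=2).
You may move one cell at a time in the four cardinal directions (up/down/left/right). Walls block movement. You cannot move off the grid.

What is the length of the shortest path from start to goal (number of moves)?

BFS from (x=4, y=4) until reaching (x=1, y=2):
  Distance 0: (x=4, y=4)
  Distance 1: (x=4, y=3), (x=3, y=4), (x=4, y=5)
  Distance 2: (x=2, y=4), (x=3, y=5), (x=4, y=6)
  Distance 3: (x=2, y=3), (x=3, y=6)
  Distance 4: (x=2, y=2), (x=2, y=6)
  Distance 5: (x=2, y=1), (x=1, y=2), (x=3, y=2), (x=1, y=6)  <- goal reached here
One shortest path (5 moves): (x=4, y=4) -> (x=3, y=4) -> (x=2, y=4) -> (x=2, y=3) -> (x=2, y=2) -> (x=1, y=2)

Answer: Shortest path length: 5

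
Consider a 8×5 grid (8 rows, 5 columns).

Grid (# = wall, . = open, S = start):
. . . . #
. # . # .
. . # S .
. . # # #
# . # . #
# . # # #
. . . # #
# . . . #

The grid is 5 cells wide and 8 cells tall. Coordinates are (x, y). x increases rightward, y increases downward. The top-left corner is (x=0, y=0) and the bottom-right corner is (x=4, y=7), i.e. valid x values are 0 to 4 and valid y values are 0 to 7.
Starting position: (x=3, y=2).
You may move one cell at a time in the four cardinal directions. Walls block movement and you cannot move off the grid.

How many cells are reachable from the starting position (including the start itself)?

Answer: Reachable cells: 3

Derivation:
BFS flood-fill from (x=3, y=2):
  Distance 0: (x=3, y=2)
  Distance 1: (x=4, y=2)
  Distance 2: (x=4, y=1)
Total reachable: 3 (grid has 22 open cells total)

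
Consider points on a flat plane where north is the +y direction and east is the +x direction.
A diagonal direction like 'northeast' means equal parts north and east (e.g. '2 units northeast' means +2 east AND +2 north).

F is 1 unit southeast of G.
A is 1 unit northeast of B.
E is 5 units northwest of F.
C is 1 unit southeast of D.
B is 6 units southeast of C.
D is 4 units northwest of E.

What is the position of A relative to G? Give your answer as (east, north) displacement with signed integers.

Place G at the origin (east=0, north=0).
  F is 1 unit southeast of G: delta (east=+1, north=-1); F at (east=1, north=-1).
  E is 5 units northwest of F: delta (east=-5, north=+5); E at (east=-4, north=4).
  D is 4 units northwest of E: delta (east=-4, north=+4); D at (east=-8, north=8).
  C is 1 unit southeast of D: delta (east=+1, north=-1); C at (east=-7, north=7).
  B is 6 units southeast of C: delta (east=+6, north=-6); B at (east=-1, north=1).
  A is 1 unit northeast of B: delta (east=+1, north=+1); A at (east=0, north=2).
Therefore A relative to G: (east=0, north=2).

Answer: A is at (east=0, north=2) relative to G.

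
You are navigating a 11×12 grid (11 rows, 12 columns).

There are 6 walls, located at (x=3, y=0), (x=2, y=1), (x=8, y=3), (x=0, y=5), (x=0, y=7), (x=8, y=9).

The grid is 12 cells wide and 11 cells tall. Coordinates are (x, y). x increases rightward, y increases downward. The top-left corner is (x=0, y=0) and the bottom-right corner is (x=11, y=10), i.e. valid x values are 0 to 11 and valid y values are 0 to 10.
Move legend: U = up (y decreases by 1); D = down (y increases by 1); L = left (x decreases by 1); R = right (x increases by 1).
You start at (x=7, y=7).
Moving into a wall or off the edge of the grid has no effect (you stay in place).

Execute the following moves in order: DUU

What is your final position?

Answer: Final position: (x=7, y=6)

Derivation:
Start: (x=7, y=7)
  D (down): (x=7, y=7) -> (x=7, y=8)
  U (up): (x=7, y=8) -> (x=7, y=7)
  U (up): (x=7, y=7) -> (x=7, y=6)
Final: (x=7, y=6)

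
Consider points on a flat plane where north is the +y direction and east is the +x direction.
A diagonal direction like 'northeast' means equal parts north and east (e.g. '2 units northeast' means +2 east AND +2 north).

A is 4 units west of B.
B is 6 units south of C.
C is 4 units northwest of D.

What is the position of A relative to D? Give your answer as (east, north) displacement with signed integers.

Place D at the origin (east=0, north=0).
  C is 4 units northwest of D: delta (east=-4, north=+4); C at (east=-4, north=4).
  B is 6 units south of C: delta (east=+0, north=-6); B at (east=-4, north=-2).
  A is 4 units west of B: delta (east=-4, north=+0); A at (east=-8, north=-2).
Therefore A relative to D: (east=-8, north=-2).

Answer: A is at (east=-8, north=-2) relative to D.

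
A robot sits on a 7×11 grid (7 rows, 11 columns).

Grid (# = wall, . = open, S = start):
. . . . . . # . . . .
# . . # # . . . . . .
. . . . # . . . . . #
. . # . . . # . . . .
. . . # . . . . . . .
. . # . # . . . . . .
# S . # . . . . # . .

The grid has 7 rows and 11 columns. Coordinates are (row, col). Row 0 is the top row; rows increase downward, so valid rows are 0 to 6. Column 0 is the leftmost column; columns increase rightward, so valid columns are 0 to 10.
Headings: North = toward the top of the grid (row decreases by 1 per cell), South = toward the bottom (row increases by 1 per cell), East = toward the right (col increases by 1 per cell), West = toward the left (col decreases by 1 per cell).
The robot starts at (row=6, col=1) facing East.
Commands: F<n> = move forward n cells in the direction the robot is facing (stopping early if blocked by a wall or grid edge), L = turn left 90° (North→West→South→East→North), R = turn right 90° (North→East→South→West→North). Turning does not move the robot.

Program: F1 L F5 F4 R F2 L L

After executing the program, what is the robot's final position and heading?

Start: (row=6, col=1), facing East
  F1: move forward 1, now at (row=6, col=2)
  L: turn left, now facing North
  F5: move forward 0/5 (blocked), now at (row=6, col=2)
  F4: move forward 0/4 (blocked), now at (row=6, col=2)
  R: turn right, now facing East
  F2: move forward 0/2 (blocked), now at (row=6, col=2)
  L: turn left, now facing North
  L: turn left, now facing West
Final: (row=6, col=2), facing West

Answer: Final position: (row=6, col=2), facing West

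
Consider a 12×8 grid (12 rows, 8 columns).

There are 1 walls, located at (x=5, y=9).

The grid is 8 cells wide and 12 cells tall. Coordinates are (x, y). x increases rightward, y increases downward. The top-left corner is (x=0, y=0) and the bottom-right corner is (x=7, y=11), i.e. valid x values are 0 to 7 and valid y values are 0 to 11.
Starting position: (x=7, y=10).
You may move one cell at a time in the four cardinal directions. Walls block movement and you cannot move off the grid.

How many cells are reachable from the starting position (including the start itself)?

BFS flood-fill from (x=7, y=10):
  Distance 0: (x=7, y=10)
  Distance 1: (x=7, y=9), (x=6, y=10), (x=7, y=11)
  Distance 2: (x=7, y=8), (x=6, y=9), (x=5, y=10), (x=6, y=11)
  Distance 3: (x=7, y=7), (x=6, y=8), (x=4, y=10), (x=5, y=11)
  Distance 4: (x=7, y=6), (x=6, y=7), (x=5, y=8), (x=4, y=9), (x=3, y=10), (x=4, y=11)
  Distance 5: (x=7, y=5), (x=6, y=6), (x=5, y=7), (x=4, y=8), (x=3, y=9), (x=2, y=10), (x=3, y=11)
  Distance 6: (x=7, y=4), (x=6, y=5), (x=5, y=6), (x=4, y=7), (x=3, y=8), (x=2, y=9), (x=1, y=10), (x=2, y=11)
  Distance 7: (x=7, y=3), (x=6, y=4), (x=5, y=5), (x=4, y=6), (x=3, y=7), (x=2, y=8), (x=1, y=9), (x=0, y=10), (x=1, y=11)
  Distance 8: (x=7, y=2), (x=6, y=3), (x=5, y=4), (x=4, y=5), (x=3, y=6), (x=2, y=7), (x=1, y=8), (x=0, y=9), (x=0, y=11)
  Distance 9: (x=7, y=1), (x=6, y=2), (x=5, y=3), (x=4, y=4), (x=3, y=5), (x=2, y=6), (x=1, y=7), (x=0, y=8)
  Distance 10: (x=7, y=0), (x=6, y=1), (x=5, y=2), (x=4, y=3), (x=3, y=4), (x=2, y=5), (x=1, y=6), (x=0, y=7)
  Distance 11: (x=6, y=0), (x=5, y=1), (x=4, y=2), (x=3, y=3), (x=2, y=4), (x=1, y=5), (x=0, y=6)
  Distance 12: (x=5, y=0), (x=4, y=1), (x=3, y=2), (x=2, y=3), (x=1, y=4), (x=0, y=5)
  Distance 13: (x=4, y=0), (x=3, y=1), (x=2, y=2), (x=1, y=3), (x=0, y=4)
  Distance 14: (x=3, y=0), (x=2, y=1), (x=1, y=2), (x=0, y=3)
  Distance 15: (x=2, y=0), (x=1, y=1), (x=0, y=2)
  Distance 16: (x=1, y=0), (x=0, y=1)
  Distance 17: (x=0, y=0)
Total reachable: 95 (grid has 95 open cells total)

Answer: Reachable cells: 95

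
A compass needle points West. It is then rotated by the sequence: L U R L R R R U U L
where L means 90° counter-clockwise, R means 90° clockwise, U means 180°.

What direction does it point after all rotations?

Start: West
  L (left (90° counter-clockwise)) -> South
  U (U-turn (180°)) -> North
  R (right (90° clockwise)) -> East
  L (left (90° counter-clockwise)) -> North
  R (right (90° clockwise)) -> East
  R (right (90° clockwise)) -> South
  R (right (90° clockwise)) -> West
  U (U-turn (180°)) -> East
  U (U-turn (180°)) -> West
  L (left (90° counter-clockwise)) -> South
Final: South

Answer: Final heading: South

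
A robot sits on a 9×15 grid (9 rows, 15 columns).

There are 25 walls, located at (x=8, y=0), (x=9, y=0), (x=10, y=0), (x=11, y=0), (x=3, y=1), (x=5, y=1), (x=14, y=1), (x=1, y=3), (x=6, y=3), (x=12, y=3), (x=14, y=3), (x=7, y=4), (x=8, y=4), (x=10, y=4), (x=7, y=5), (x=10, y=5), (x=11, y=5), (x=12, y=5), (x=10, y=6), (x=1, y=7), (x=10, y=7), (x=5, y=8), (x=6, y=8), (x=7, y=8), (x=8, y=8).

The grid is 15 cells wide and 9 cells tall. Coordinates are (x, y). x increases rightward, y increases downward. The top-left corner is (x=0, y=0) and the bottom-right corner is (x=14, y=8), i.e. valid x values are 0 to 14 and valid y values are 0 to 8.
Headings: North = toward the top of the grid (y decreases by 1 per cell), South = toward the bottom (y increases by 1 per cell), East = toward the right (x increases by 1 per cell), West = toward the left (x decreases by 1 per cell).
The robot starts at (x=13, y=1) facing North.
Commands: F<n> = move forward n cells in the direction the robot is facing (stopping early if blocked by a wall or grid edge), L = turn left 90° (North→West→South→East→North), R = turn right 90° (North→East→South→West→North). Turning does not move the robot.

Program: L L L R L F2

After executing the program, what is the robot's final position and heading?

Answer: Final position: (x=13, y=1), facing East

Derivation:
Start: (x=13, y=1), facing North
  L: turn left, now facing West
  L: turn left, now facing South
  L: turn left, now facing East
  R: turn right, now facing South
  L: turn left, now facing East
  F2: move forward 0/2 (blocked), now at (x=13, y=1)
Final: (x=13, y=1), facing East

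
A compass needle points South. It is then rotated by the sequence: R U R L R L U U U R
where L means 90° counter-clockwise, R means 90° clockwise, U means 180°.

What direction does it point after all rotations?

Start: South
  R (right (90° clockwise)) -> West
  U (U-turn (180°)) -> East
  R (right (90° clockwise)) -> South
  L (left (90° counter-clockwise)) -> East
  R (right (90° clockwise)) -> South
  L (left (90° counter-clockwise)) -> East
  U (U-turn (180°)) -> West
  U (U-turn (180°)) -> East
  U (U-turn (180°)) -> West
  R (right (90° clockwise)) -> North
Final: North

Answer: Final heading: North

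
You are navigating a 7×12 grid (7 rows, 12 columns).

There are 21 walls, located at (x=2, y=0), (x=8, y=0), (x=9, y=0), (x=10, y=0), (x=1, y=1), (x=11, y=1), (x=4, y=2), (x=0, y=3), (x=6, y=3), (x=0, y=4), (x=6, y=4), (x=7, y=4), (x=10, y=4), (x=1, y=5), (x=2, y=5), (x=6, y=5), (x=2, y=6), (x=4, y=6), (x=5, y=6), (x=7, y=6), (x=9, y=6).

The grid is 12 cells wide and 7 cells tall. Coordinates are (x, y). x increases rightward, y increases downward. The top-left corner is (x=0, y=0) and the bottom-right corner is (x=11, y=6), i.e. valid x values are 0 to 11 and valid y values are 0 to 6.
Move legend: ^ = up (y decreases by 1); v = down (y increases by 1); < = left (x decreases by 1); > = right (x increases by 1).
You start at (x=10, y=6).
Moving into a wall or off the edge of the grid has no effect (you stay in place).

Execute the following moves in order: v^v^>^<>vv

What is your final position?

Start: (x=10, y=6)
  v (down): blocked, stay at (x=10, y=6)
  ^ (up): (x=10, y=6) -> (x=10, y=5)
  v (down): (x=10, y=5) -> (x=10, y=6)
  ^ (up): (x=10, y=6) -> (x=10, y=5)
  > (right): (x=10, y=5) -> (x=11, y=5)
  ^ (up): (x=11, y=5) -> (x=11, y=4)
  < (left): blocked, stay at (x=11, y=4)
  > (right): blocked, stay at (x=11, y=4)
  v (down): (x=11, y=4) -> (x=11, y=5)
  v (down): (x=11, y=5) -> (x=11, y=6)
Final: (x=11, y=6)

Answer: Final position: (x=11, y=6)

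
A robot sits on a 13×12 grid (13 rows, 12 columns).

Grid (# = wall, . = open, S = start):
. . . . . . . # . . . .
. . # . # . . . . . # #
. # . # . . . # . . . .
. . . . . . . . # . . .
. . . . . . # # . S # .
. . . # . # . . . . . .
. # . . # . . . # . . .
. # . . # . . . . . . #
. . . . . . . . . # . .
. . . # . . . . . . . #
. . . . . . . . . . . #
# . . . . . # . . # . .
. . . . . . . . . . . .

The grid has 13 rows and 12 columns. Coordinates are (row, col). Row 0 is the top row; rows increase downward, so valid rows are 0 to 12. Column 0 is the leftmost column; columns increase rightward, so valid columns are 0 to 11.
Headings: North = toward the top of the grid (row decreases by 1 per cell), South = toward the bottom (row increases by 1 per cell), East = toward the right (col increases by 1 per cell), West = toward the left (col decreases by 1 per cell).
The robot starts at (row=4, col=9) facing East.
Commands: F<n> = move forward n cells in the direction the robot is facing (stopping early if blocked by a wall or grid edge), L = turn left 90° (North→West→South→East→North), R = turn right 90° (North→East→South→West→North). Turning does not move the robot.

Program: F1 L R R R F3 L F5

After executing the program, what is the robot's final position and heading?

Answer: Final position: (row=5, col=8), facing South

Derivation:
Start: (row=4, col=9), facing East
  F1: move forward 0/1 (blocked), now at (row=4, col=9)
  L: turn left, now facing North
  R: turn right, now facing East
  R: turn right, now facing South
  R: turn right, now facing West
  F3: move forward 1/3 (blocked), now at (row=4, col=8)
  L: turn left, now facing South
  F5: move forward 1/5 (blocked), now at (row=5, col=8)
Final: (row=5, col=8), facing South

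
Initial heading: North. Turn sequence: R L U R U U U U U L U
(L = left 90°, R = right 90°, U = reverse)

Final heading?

Answer: Final heading: South

Derivation:
Start: North
  R (right (90° clockwise)) -> East
  L (left (90° counter-clockwise)) -> North
  U (U-turn (180°)) -> South
  R (right (90° clockwise)) -> West
  U (U-turn (180°)) -> East
  U (U-turn (180°)) -> West
  U (U-turn (180°)) -> East
  U (U-turn (180°)) -> West
  U (U-turn (180°)) -> East
  L (left (90° counter-clockwise)) -> North
  U (U-turn (180°)) -> South
Final: South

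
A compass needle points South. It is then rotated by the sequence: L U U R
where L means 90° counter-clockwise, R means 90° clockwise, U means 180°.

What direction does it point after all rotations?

Start: South
  L (left (90° counter-clockwise)) -> East
  U (U-turn (180°)) -> West
  U (U-turn (180°)) -> East
  R (right (90° clockwise)) -> South
Final: South

Answer: Final heading: South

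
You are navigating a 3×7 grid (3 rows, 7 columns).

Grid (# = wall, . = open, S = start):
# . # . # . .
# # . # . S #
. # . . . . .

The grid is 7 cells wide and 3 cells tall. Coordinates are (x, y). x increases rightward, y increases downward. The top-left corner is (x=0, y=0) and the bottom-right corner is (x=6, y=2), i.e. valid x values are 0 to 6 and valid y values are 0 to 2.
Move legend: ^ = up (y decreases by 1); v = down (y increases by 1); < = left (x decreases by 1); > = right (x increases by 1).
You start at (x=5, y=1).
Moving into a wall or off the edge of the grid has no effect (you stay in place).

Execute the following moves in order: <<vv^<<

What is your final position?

Answer: Final position: (x=4, y=1)

Derivation:
Start: (x=5, y=1)
  < (left): (x=5, y=1) -> (x=4, y=1)
  < (left): blocked, stay at (x=4, y=1)
  v (down): (x=4, y=1) -> (x=4, y=2)
  v (down): blocked, stay at (x=4, y=2)
  ^ (up): (x=4, y=2) -> (x=4, y=1)
  < (left): blocked, stay at (x=4, y=1)
  < (left): blocked, stay at (x=4, y=1)
Final: (x=4, y=1)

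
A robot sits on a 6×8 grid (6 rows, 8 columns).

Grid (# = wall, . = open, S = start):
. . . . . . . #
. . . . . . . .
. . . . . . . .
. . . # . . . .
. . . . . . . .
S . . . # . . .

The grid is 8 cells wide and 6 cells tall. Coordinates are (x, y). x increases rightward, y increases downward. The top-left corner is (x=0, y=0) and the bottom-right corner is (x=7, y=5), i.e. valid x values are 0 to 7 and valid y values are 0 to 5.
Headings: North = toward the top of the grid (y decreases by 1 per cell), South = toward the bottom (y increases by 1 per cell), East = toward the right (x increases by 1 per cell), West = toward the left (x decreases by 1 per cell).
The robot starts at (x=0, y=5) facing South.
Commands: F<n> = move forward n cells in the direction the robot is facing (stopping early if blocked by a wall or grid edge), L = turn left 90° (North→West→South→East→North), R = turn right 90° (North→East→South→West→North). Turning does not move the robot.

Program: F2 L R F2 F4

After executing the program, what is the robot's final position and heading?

Answer: Final position: (x=0, y=5), facing South

Derivation:
Start: (x=0, y=5), facing South
  F2: move forward 0/2 (blocked), now at (x=0, y=5)
  L: turn left, now facing East
  R: turn right, now facing South
  F2: move forward 0/2 (blocked), now at (x=0, y=5)
  F4: move forward 0/4 (blocked), now at (x=0, y=5)
Final: (x=0, y=5), facing South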